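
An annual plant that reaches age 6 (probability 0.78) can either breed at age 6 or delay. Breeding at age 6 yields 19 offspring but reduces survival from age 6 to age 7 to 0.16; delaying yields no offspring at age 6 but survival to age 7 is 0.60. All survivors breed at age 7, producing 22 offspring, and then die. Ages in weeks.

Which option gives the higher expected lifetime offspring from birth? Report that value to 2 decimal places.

17.57

breed at age 6: R₀ = 0.78 × (19 + 0.16 × 22) = 0.78 × 22.5200 = 17.5656
delay to age 7: R₀ = 0.78 × (0.60 × 22) = 0.78 × 13.2000 = 10.2960
Higher: breed at age 6 (17.5656).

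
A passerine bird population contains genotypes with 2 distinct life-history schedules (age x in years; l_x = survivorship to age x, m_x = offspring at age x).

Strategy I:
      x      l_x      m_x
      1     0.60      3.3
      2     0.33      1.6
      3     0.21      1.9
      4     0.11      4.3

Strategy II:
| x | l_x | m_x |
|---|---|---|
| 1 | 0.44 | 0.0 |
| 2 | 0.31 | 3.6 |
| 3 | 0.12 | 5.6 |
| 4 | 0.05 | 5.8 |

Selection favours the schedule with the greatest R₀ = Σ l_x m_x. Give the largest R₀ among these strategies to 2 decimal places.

3.38

Strategy I: R₀ = 0.60×3.3 + 0.33×1.6 + 0.21×1.9 + 0.11×4.3 = 3.3800
Strategy II: R₀ = 0.44×0.0 + 0.31×3.6 + 0.12×5.6 + 0.05×5.8 = 2.0780
Highest R₀: strategy I with 3.3800.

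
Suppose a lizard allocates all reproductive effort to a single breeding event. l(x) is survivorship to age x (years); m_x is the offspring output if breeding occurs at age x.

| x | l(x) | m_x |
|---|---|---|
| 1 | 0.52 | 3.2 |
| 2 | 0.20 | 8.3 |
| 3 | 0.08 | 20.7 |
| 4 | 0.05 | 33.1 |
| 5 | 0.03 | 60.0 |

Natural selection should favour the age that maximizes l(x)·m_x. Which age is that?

Expected offspring if breeding at age x = l(x) × m_x:
  age 1: 0.52 × 3.2 = 1.664
  age 2: 0.20 × 8.3 = 1.660
  age 3: 0.08 × 20.7 = 1.656
  age 4: 0.05 × 33.1 = 1.655
  age 5: 0.03 × 60.0 = 1.800
Maximum at age 5 (1.800).

5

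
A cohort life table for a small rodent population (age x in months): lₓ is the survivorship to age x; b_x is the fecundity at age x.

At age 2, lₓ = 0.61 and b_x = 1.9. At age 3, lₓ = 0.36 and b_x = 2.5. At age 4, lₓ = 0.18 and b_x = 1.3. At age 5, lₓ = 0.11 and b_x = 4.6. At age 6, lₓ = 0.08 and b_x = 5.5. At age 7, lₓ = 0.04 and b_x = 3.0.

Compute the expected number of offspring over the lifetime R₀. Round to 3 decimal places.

3.359

R₀ = Σ lₓ b_x:
  age 2: 0.61 × 1.9 = 1.1590
  age 3: 0.36 × 2.5 = 0.9000
  age 4: 0.18 × 1.3 = 0.2340
  age 5: 0.11 × 4.6 = 0.5060
  age 6: 0.08 × 5.5 = 0.4400
  age 7: 0.04 × 3.0 = 0.1200
R₀ = 1.1590 + 0.9000 + 0.2340 + 0.5060 + 0.4400 + 0.1200 = 3.3590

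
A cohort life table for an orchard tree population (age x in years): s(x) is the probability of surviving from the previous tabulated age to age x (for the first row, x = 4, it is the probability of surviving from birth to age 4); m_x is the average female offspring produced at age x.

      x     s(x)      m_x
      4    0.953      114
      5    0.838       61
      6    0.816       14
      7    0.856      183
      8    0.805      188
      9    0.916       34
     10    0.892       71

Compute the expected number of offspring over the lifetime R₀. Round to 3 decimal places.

393.021

Survivorship from birth: l_x = s_4·s_5·…·s_x.
  l_4 = 0.95300
  l_5 = 0.79861
  l_6 = 0.65167
  l_7 = 0.55783
  l_8 = 0.44905
  l_9 = 0.41133
  l_10 = 0.36691
R₀ = Σ l_x m_x:
  age 4: 0.95300 × 114 = 108.6420
  age 5: 0.79861 × 61 = 48.7152
  age 6: 0.65167 × 14 = 9.1234
  age 7: 0.55783 × 183 = 102.0829
  age 8: 0.44905 × 188 = 84.4214
  age 9: 0.41133 × 34 = 13.9852
  age 10: 0.36691 × 71 = 26.0506
R₀ = 108.6420 + 48.7152 + 9.1234 + 102.0829 + 84.4214 + 13.9852 + 26.0506 = 393.0207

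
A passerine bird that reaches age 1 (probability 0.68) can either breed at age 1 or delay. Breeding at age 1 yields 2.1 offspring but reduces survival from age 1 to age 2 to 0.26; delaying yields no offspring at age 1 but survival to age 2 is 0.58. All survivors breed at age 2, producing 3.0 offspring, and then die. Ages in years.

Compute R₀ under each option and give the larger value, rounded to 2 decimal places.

1.96

breed at age 1: R₀ = 0.68 × (2.1 + 0.26 × 3.0) = 0.68 × 2.8800 = 1.9584
delay to age 2: R₀ = 0.68 × (0.58 × 3.0) = 0.68 × 1.7400 = 1.1832
Higher: breed at age 1 (1.9584).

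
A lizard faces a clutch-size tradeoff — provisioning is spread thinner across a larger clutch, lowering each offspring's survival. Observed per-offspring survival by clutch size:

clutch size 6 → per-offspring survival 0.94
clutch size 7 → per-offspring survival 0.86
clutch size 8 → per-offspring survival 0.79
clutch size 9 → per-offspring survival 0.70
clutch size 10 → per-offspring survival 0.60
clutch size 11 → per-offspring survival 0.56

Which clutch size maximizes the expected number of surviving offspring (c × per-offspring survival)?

Expected surviving offspring = c × s(c):
  c=6: 6 × 0.94 = 5.640
  c=7: 7 × 0.86 = 6.020
  c=8: 8 × 0.79 = 6.320
  c=9: 9 × 0.70 = 6.300
  c=10: 10 × 0.60 = 6.000
  c=11: 11 × 0.56 = 6.160
Maximum at c = 8 (6.320 surviving offspring).

8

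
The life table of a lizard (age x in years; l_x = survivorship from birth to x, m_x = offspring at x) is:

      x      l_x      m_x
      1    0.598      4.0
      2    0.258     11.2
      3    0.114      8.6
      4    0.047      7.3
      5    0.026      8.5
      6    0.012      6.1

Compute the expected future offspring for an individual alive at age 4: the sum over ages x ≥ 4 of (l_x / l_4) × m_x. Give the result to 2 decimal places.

l_4 = 0.047. Conditional survival from age 4 to x is l_x / l_4.
  x=4: (0.047/0.047) × 7.3 = 7.3000
  x=5: (0.026/0.047) × 8.5 = 4.7021
  x=6: (0.012/0.047) × 6.1 = 1.5574
Sum = 7.3000 + 4.7021 + 1.5574 = 13.5596

13.56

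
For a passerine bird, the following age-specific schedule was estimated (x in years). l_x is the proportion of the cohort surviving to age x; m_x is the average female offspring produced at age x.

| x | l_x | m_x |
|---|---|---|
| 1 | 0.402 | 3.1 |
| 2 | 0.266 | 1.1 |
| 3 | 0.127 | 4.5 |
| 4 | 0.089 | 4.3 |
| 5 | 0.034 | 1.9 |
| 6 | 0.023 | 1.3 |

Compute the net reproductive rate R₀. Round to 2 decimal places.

R₀ = Σ l_x m_x:
  age 1: 0.402 × 3.1 = 1.2462
  age 2: 0.266 × 1.1 = 0.2926
  age 3: 0.127 × 4.5 = 0.5715
  age 4: 0.089 × 4.3 = 0.3827
  age 5: 0.034 × 1.9 = 0.0646
  age 6: 0.023 × 1.3 = 0.0299
R₀ = 1.2462 + 0.2926 + 0.5715 + 0.3827 + 0.0646 + 0.0299 = 2.5875

2.59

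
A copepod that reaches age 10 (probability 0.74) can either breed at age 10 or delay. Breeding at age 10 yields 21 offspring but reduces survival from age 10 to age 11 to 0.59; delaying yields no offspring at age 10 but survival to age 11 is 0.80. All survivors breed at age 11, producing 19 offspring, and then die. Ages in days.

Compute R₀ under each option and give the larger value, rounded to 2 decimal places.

23.84

breed at age 10: R₀ = 0.74 × (21 + 0.59 × 19) = 0.74 × 32.2100 = 23.8354
delay to age 11: R₀ = 0.74 × (0.80 × 19) = 0.74 × 15.2000 = 11.2480
Higher: breed at age 10 (23.8354).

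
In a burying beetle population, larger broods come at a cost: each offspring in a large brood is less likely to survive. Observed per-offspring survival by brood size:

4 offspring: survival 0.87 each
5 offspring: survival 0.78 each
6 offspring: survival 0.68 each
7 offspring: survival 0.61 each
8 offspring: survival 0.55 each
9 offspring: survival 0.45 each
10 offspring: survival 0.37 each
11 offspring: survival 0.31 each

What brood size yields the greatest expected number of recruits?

Expected recruits = c × s(c):
  c=4: 4 × 0.87 = 3.480
  c=5: 5 × 0.78 = 3.900
  c=6: 6 × 0.68 = 4.080
  c=7: 7 × 0.61 = 4.270
  c=8: 8 × 0.55 = 4.400
  c=9: 9 × 0.45 = 4.050
  c=10: 10 × 0.37 = 3.700
  c=11: 11 × 0.31 = 3.410
Maximum at c = 8 (4.400 recruits).

8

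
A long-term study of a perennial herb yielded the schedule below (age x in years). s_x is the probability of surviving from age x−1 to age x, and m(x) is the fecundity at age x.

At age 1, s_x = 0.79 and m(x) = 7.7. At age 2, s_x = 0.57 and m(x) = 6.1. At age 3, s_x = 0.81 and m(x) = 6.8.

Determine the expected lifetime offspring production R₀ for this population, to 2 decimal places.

Survivorship from birth: l_x = s_1·s_2·…·s_x.
  l_1 = 0.79000
  l_2 = 0.45030
  l_3 = 0.36474
R₀ = Σ l_x m(x):
  age 1: 0.79000 × 7.7 = 6.0830
  age 2: 0.45030 × 6.1 = 2.7468
  age 3: 0.36474 × 6.8 = 2.4802
R₀ = 6.0830 + 2.7468 + 2.4802 = 11.3101

11.31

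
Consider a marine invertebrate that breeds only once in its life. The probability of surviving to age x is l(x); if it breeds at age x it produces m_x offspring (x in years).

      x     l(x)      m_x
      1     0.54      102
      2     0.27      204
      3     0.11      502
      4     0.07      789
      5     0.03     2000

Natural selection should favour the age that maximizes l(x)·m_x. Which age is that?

Expected offspring if breeding at age x = l(x) × m_x:
  age 1: 0.54 × 102 = 55.080
  age 2: 0.27 × 204 = 55.080
  age 3: 0.11 × 502 = 55.220
  age 4: 0.07 × 789 = 55.230
  age 5: 0.03 × 2000 = 60.000
Maximum at age 5 (60.000).

5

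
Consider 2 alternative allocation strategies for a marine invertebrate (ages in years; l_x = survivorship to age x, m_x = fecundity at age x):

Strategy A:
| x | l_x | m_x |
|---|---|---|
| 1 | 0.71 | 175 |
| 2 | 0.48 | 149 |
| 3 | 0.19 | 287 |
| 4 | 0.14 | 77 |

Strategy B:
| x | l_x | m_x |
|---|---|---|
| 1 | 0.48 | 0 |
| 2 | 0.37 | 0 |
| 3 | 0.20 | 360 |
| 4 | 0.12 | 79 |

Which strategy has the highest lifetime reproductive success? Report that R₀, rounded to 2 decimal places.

Strategy A: R₀ = 0.71×175 + 0.48×149 + 0.19×287 + 0.14×77 = 261.0800
Strategy B: R₀ = 0.48×0 + 0.37×0 + 0.20×360 + 0.12×79 = 81.4800
Highest R₀: strategy A with 261.0800.

261.08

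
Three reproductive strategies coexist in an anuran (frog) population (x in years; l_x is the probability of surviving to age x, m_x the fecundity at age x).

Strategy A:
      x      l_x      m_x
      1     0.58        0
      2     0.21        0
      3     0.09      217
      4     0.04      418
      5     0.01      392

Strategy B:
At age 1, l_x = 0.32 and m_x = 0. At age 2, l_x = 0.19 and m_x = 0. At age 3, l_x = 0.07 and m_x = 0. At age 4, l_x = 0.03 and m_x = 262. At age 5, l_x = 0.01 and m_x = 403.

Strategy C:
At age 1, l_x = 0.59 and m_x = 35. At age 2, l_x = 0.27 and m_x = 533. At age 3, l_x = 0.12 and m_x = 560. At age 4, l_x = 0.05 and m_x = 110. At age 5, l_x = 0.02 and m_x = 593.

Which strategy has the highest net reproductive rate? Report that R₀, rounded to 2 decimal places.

249.12

Strategy A: R₀ = 0.58×0 + 0.21×0 + 0.09×217 + 0.04×418 + 0.01×392 = 40.1700
Strategy B: R₀ = 0.32×0 + 0.19×0 + 0.07×0 + 0.03×262 + 0.01×403 = 11.8900
Strategy C: R₀ = 0.59×35 + 0.27×533 + 0.12×560 + 0.05×110 + 0.02×593 = 249.1200
Highest R₀: strategy C with 249.1200.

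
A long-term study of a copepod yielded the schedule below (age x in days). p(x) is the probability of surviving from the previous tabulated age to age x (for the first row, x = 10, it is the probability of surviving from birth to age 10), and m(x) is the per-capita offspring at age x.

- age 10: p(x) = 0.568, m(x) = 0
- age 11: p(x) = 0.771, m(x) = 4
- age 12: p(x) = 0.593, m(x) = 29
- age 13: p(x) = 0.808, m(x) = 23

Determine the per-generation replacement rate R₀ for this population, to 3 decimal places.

Survivorship from birth: l_x = p_10·p_11·…·p_x.
  l_10 = 0.56800
  l_11 = 0.43793
  l_12 = 0.25969
  l_13 = 0.20983
R₀ = Σ l_x m(x):
  age 10: 0.56800 × 0 = 0.0000
  age 11: 0.43793 × 4 = 1.7517
  age 12: 0.25969 × 29 = 7.5310
  age 13: 0.20983 × 23 = 4.8261
R₀ = 0.0000 + 1.7517 + 7.5310 + 4.8261 = 14.1088

14.109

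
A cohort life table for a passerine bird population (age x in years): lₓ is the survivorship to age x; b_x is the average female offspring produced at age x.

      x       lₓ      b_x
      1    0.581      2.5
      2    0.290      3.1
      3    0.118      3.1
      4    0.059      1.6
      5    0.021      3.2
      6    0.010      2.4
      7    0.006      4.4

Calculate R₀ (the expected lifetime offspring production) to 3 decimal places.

2.929

R₀ = Σ lₓ b_x:
  age 1: 0.581 × 2.5 = 1.4525
  age 2: 0.290 × 3.1 = 0.8990
  age 3: 0.118 × 3.1 = 0.3658
  age 4: 0.059 × 1.6 = 0.0944
  age 5: 0.021 × 3.2 = 0.0672
  age 6: 0.010 × 2.4 = 0.0240
  age 7: 0.006 × 4.4 = 0.0264
R₀ = 1.4525 + 0.8990 + 0.3658 + 0.0944 + 0.0672 + 0.0240 + 0.0264 = 2.9293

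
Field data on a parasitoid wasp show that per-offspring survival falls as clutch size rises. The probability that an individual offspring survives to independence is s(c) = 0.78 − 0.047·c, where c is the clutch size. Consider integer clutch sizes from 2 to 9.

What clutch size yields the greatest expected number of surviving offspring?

8

Expected surviving offspring = c × s(c):
  c=2: 2 × 0.686 = 1.372
  c=3: 3 × 0.639 = 1.917
  c=4: 4 × 0.592 = 2.368
  c=5: 5 × 0.545 = 2.725
  c=6: 6 × 0.498 = 2.988
  c=7: 7 × 0.451 = 3.157
  c=8: 8 × 0.404 = 3.232
  c=9: 9 × 0.357 = 3.213
Maximum at c = 8 (3.232 surviving offspring).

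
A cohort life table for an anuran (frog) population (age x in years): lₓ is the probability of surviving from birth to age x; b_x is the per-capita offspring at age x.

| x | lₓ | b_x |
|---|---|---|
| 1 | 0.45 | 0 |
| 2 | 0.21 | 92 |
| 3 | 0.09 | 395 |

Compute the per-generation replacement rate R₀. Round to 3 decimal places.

54.870

R₀ = Σ lₓ b_x:
  age 1: 0.45 × 0 = 0.0000
  age 2: 0.21 × 92 = 19.3200
  age 3: 0.09 × 395 = 35.5500
R₀ = 0.0000 + 19.3200 + 35.5500 = 54.8700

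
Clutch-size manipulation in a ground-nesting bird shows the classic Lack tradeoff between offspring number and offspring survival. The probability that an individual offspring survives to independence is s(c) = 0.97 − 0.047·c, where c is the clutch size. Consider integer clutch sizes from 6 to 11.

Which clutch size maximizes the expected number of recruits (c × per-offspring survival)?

Expected recruits = c × s(c):
  c=6: 6 × 0.688 = 4.128
  c=7: 7 × 0.641 = 4.487
  c=8: 8 × 0.594 = 4.752
  c=9: 9 × 0.547 = 4.923
  c=10: 10 × 0.500 = 5.000
  c=11: 11 × 0.453 = 4.983
Maximum at c = 10 (5.000 recruits).

10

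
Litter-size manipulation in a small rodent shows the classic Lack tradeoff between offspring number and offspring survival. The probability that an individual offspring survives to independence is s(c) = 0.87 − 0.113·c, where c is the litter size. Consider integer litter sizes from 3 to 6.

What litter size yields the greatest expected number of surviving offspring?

4

Expected surviving offspring = c × s(c):
  c=3: 3 × 0.531 = 1.593
  c=4: 4 × 0.418 = 1.672
  c=5: 5 × 0.305 = 1.525
  c=6: 6 × 0.192 = 1.152
Maximum at c = 4 (1.672 surviving offspring).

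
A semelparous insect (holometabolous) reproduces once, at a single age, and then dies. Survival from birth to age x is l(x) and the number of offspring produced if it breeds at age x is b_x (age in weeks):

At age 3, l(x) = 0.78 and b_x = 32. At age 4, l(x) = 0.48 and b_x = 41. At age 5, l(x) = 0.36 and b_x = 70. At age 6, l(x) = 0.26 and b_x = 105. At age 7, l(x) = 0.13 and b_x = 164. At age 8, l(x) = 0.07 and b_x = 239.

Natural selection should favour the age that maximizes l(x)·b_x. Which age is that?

6

Expected offspring if breeding at age x = l(x) × b_x:
  age 3: 0.78 × 32 = 24.960
  age 4: 0.48 × 41 = 19.680
  age 5: 0.36 × 70 = 25.200
  age 6: 0.26 × 105 = 27.300
  age 7: 0.13 × 164 = 21.320
  age 8: 0.07 × 239 = 16.730
Maximum at age 6 (27.300).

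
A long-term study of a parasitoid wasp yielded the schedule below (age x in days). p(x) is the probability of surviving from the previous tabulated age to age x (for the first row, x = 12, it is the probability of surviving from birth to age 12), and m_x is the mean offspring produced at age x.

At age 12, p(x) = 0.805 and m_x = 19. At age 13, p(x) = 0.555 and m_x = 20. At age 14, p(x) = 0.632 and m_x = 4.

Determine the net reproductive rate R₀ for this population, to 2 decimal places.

Survivorship from birth: l_x = p_12·p_13·…·p_x.
  l_12 = 0.80500
  l_13 = 0.44678
  l_14 = 0.28236
R₀ = Σ l_x m_x:
  age 12: 0.80500 × 19 = 15.2950
  age 13: 0.44678 × 20 = 8.9356
  age 14: 0.28236 × 4 = 1.1294
R₀ = 15.2950 + 8.9356 + 1.1294 = 25.3600

25.36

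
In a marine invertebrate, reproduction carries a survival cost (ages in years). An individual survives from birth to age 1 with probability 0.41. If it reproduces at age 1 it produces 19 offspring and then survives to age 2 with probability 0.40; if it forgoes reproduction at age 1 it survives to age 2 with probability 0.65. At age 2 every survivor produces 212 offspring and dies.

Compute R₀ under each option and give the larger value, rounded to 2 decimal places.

breed at age 1: R₀ = 0.41 × (19 + 0.40 × 212) = 0.41 × 103.8000 = 42.5580
delay to age 2: R₀ = 0.41 × (0.65 × 212) = 0.41 × 137.8000 = 56.4980
Higher: delay to age 2 (56.4980).

56.50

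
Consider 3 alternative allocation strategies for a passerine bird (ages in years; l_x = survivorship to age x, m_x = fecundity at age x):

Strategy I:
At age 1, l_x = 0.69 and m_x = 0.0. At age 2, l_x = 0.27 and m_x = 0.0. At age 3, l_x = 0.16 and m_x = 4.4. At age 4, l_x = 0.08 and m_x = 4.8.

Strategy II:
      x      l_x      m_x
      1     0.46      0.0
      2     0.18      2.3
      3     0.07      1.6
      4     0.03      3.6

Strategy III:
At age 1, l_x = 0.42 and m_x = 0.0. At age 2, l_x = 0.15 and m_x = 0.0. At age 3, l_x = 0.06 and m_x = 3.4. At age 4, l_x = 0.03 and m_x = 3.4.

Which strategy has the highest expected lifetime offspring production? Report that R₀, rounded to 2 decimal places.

1.09

Strategy I: R₀ = 0.69×0.0 + 0.27×0.0 + 0.16×4.4 + 0.08×4.8 = 1.0880
Strategy II: R₀ = 0.46×0.0 + 0.18×2.3 + 0.07×1.6 + 0.03×3.6 = 0.6340
Strategy III: R₀ = 0.42×0.0 + 0.15×0.0 + 0.06×3.4 + 0.03×3.4 = 0.3060
Highest R₀: strategy I with 1.0880.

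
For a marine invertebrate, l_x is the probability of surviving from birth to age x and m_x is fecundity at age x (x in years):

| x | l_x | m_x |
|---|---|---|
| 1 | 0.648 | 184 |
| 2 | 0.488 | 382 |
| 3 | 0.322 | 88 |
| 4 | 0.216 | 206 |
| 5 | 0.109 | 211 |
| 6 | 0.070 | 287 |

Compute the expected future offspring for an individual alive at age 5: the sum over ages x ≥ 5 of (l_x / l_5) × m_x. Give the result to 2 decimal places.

l_5 = 0.109. Conditional survival from age 5 to x is l_x / l_5.
  x=5: (0.109/0.109) × 211 = 211.0000
  x=6: (0.070/0.109) × 287 = 184.3119
Sum = 211.0000 + 184.3119 = 395.3119

395.31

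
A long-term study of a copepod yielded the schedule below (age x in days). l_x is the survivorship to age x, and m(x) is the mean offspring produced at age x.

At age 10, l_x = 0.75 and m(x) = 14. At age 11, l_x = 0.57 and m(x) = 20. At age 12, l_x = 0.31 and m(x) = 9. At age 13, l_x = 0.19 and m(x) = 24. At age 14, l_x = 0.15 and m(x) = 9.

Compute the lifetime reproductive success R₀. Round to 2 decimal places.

30.60

R₀ = Σ l_x m(x):
  age 10: 0.75 × 14 = 10.5000
  age 11: 0.57 × 20 = 11.4000
  age 12: 0.31 × 9 = 2.7900
  age 13: 0.19 × 24 = 4.5600
  age 14: 0.15 × 9 = 1.3500
R₀ = 10.5000 + 11.4000 + 2.7900 + 4.5600 + 1.3500 = 30.6000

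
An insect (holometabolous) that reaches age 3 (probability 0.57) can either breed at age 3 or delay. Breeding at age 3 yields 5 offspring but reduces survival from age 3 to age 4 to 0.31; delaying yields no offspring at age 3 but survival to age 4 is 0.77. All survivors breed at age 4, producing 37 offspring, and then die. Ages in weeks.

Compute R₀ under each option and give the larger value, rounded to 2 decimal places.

16.24

breed at age 3: R₀ = 0.57 × (5 + 0.31 × 37) = 0.57 × 16.4700 = 9.3879
delay to age 4: R₀ = 0.57 × (0.77 × 37) = 0.57 × 28.4900 = 16.2393
Higher: delay to age 4 (16.2393).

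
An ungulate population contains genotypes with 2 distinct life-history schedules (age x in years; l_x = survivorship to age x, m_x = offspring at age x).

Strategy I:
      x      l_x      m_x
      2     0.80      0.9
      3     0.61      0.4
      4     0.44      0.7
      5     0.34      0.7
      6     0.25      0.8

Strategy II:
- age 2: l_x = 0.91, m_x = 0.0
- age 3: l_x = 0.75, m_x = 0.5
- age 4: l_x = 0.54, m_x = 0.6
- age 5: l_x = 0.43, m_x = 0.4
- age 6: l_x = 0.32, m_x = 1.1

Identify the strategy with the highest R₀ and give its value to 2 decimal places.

Strategy I: R₀ = 0.80×0.9 + 0.61×0.4 + 0.44×0.7 + 0.34×0.7 + 0.25×0.8 = 1.7100
Strategy II: R₀ = 0.91×0.0 + 0.75×0.5 + 0.54×0.6 + 0.43×0.4 + 0.32×1.1 = 1.2230
Highest R₀: strategy I with 1.7100.

1.71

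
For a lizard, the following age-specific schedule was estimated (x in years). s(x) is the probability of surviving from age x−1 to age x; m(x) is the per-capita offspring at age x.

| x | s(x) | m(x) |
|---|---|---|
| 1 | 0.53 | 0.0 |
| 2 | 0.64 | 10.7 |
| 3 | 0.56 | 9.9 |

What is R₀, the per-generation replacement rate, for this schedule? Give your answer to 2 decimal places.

5.51

Survivorship from birth: l_x = s_1·s_2·…·s_x.
  l_1 = 0.53000
  l_2 = 0.33920
  l_3 = 0.18995
R₀ = Σ l_x m(x):
  age 1: 0.53000 × 0.0 = 0.0000
  age 2: 0.33920 × 10.7 = 3.6294
  age 3: 0.18995 × 9.9 = 1.8805
R₀ = 0.0000 + 3.6294 + 1.8805 = 5.5099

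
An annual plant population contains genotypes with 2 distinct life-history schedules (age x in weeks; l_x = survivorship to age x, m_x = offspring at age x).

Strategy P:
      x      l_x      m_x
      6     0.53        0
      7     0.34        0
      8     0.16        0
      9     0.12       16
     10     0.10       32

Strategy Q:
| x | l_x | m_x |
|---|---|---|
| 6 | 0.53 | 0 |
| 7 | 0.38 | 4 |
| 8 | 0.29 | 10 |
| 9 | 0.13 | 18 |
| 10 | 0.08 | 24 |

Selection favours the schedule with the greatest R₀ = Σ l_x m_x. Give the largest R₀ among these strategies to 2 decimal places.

8.68

Strategy P: R₀ = 0.53×0 + 0.34×0 + 0.16×0 + 0.12×16 + 0.10×32 = 5.1200
Strategy Q: R₀ = 0.53×0 + 0.38×4 + 0.29×10 + 0.13×18 + 0.08×24 = 8.6800
Highest R₀: strategy Q with 8.6800.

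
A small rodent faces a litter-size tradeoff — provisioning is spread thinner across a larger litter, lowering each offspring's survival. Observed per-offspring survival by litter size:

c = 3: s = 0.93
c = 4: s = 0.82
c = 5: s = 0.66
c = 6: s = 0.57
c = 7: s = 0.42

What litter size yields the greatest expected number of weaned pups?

6

Expected weaned pups = c × s(c):
  c=3: 3 × 0.93 = 2.790
  c=4: 4 × 0.82 = 3.280
  c=5: 5 × 0.66 = 3.300
  c=6: 6 × 0.57 = 3.420
  c=7: 7 × 0.42 = 2.940
Maximum at c = 6 (3.420 weaned pups).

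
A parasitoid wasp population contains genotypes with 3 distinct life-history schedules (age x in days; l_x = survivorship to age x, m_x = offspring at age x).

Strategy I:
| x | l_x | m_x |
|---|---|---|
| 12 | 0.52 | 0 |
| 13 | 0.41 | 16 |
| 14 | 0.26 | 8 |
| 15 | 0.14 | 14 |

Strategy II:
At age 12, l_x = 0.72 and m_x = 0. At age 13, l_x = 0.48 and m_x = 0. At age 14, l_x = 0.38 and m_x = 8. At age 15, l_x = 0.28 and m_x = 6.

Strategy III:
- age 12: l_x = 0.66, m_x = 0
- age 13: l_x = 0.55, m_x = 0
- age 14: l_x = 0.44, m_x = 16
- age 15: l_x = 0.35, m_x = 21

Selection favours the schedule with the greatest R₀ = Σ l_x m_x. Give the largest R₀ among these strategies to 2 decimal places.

Strategy I: R₀ = 0.52×0 + 0.41×16 + 0.26×8 + 0.14×14 = 10.6000
Strategy II: R₀ = 0.72×0 + 0.48×0 + 0.38×8 + 0.28×6 = 4.7200
Strategy III: R₀ = 0.66×0 + 0.55×0 + 0.44×16 + 0.35×21 = 14.3900
Highest R₀: strategy III with 14.3900.

14.39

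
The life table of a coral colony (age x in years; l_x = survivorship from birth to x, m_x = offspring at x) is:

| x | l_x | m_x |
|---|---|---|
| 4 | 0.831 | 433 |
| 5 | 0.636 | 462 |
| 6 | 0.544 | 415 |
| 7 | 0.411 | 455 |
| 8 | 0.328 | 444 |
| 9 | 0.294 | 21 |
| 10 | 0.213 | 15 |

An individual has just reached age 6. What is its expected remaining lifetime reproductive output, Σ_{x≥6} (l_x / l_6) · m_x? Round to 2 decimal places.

1043.69

l_6 = 0.544. Conditional survival from age 6 to x is l_x / l_6.
  x=6: (0.544/0.544) × 415 = 415.0000
  x=7: (0.411/0.544) × 455 = 343.7592
  x=8: (0.328/0.544) × 444 = 267.7059
  x=9: (0.294/0.544) × 21 = 11.3493
  x=10: (0.213/0.544) × 15 = 5.8732
Sum = 415.0000 + 343.7592 + 267.7059 + 11.3493 + 5.8732 = 1043.6875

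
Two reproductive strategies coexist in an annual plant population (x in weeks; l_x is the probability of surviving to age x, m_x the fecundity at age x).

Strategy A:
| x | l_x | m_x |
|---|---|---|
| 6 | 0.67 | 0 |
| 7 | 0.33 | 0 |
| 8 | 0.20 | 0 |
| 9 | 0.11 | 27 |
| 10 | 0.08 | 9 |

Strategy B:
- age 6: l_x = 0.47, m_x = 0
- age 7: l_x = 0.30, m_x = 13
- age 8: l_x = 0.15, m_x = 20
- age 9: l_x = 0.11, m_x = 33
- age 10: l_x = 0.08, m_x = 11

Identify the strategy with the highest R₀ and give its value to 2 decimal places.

Strategy A: R₀ = 0.67×0 + 0.33×0 + 0.20×0 + 0.11×27 + 0.08×9 = 3.6900
Strategy B: R₀ = 0.47×0 + 0.30×13 + 0.15×20 + 0.11×33 + 0.08×11 = 11.4100
Highest R₀: strategy B with 11.4100.

11.41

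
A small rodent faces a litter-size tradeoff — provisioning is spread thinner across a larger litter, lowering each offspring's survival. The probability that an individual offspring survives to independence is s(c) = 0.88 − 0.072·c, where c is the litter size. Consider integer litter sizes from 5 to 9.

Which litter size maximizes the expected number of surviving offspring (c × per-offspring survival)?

6

Expected surviving offspring = c × s(c):
  c=5: 5 × 0.520 = 2.600
  c=6: 6 × 0.448 = 2.688
  c=7: 7 × 0.376 = 2.632
  c=8: 8 × 0.304 = 2.432
  c=9: 9 × 0.232 = 2.088
Maximum at c = 6 (2.688 surviving offspring).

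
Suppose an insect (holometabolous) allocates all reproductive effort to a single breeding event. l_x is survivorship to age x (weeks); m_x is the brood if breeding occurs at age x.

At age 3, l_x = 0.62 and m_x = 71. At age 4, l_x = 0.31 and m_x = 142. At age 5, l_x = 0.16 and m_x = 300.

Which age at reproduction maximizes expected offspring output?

Expected offspring if breeding at age x = l_x × m_x:
  age 3: 0.62 × 71 = 44.020
  age 4: 0.31 × 142 = 44.020
  age 5: 0.16 × 300 = 48.000
Maximum at age 5 (48.000).

5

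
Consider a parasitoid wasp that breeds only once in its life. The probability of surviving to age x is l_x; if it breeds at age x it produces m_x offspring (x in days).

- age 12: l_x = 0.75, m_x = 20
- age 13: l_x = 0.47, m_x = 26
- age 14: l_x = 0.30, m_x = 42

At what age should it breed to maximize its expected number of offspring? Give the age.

Expected offspring if breeding at age x = l_x × m_x:
  age 12: 0.75 × 20 = 15.000
  age 13: 0.47 × 26 = 12.220
  age 14: 0.30 × 42 = 12.600
Maximum at age 12 (15.000).

12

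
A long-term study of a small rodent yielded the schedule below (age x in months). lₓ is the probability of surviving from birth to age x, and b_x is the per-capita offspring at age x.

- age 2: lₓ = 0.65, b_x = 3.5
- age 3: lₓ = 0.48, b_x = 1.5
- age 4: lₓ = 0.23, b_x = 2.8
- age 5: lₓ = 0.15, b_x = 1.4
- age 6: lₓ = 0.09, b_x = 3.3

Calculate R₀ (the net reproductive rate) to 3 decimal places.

4.146

R₀ = Σ lₓ b_x:
  age 2: 0.65 × 3.5 = 2.2750
  age 3: 0.48 × 1.5 = 0.7200
  age 4: 0.23 × 2.8 = 0.6440
  age 5: 0.15 × 1.4 = 0.2100
  age 6: 0.09 × 3.3 = 0.2970
R₀ = 2.2750 + 0.7200 + 0.6440 + 0.2100 + 0.2970 = 4.1460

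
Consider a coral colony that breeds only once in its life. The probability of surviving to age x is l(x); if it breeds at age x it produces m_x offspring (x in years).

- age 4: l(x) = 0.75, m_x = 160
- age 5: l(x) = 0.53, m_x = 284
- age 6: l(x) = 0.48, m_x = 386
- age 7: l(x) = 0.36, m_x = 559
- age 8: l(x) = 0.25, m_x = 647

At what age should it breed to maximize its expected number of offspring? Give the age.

Expected offspring if breeding at age x = l(x) × m_x:
  age 4: 0.75 × 160 = 120.000
  age 5: 0.53 × 284 = 150.520
  age 6: 0.48 × 386 = 185.280
  age 7: 0.36 × 559 = 201.240
  age 8: 0.25 × 647 = 161.750
Maximum at age 7 (201.240).

7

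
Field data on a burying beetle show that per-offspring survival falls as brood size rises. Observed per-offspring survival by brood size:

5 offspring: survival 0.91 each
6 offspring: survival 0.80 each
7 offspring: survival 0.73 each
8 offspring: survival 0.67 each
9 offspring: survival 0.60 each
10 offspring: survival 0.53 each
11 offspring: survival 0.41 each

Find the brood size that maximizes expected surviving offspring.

Expected surviving offspring = c × s(c):
  c=5: 5 × 0.91 = 4.550
  c=6: 6 × 0.80 = 4.800
  c=7: 7 × 0.73 = 5.110
  c=8: 8 × 0.67 = 5.360
  c=9: 9 × 0.60 = 5.400
  c=10: 10 × 0.53 = 5.300
  c=11: 11 × 0.41 = 4.510
Maximum at c = 9 (5.400 surviving offspring).

9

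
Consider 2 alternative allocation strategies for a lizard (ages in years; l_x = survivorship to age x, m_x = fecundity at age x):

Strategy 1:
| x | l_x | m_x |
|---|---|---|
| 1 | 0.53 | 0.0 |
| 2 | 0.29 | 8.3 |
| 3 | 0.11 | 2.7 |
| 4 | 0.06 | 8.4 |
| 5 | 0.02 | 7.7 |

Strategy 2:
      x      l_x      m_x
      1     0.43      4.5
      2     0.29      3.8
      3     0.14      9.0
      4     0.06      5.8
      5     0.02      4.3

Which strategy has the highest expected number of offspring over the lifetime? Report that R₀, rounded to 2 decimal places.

4.73

Strategy 1: R₀ = 0.53×0.0 + 0.29×8.3 + 0.11×2.7 + 0.06×8.4 + 0.02×7.7 = 3.3620
Strategy 2: R₀ = 0.43×4.5 + 0.29×3.8 + 0.14×9.0 + 0.06×5.8 + 0.02×4.3 = 4.7310
Highest R₀: strategy 2 with 4.7310.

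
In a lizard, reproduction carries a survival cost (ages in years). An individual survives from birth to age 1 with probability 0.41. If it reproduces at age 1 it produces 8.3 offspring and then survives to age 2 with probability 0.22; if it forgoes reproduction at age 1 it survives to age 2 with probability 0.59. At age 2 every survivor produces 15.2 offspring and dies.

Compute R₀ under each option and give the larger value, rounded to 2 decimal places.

breed at age 1: R₀ = 0.41 × (8.3 + 0.22 × 15.2) = 0.41 × 11.6440 = 4.7740
delay to age 2: R₀ = 0.41 × (0.59 × 15.2) = 0.41 × 8.9680 = 3.6769
Higher: breed at age 1 (4.7740).

4.77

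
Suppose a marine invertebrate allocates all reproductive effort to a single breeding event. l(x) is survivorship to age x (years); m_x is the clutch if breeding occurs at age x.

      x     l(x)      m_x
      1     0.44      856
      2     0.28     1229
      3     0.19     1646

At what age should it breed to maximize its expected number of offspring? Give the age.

1

Expected offspring if breeding at age x = l(x) × m_x:
  age 1: 0.44 × 856 = 376.640
  age 2: 0.28 × 1229 = 344.120
  age 3: 0.19 × 1646 = 312.740
Maximum at age 1 (376.640).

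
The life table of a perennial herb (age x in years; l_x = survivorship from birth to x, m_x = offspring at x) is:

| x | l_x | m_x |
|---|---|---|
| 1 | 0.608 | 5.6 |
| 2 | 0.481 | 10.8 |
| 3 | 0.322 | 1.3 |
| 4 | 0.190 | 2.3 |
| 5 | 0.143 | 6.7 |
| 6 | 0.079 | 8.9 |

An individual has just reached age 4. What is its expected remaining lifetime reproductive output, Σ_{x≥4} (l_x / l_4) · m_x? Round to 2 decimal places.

11.04

l_4 = 0.190. Conditional survival from age 4 to x is l_x / l_4.
  x=4: (0.190/0.190) × 2.3 = 2.3000
  x=5: (0.143/0.190) × 6.7 = 5.0426
  x=6: (0.079/0.190) × 8.9 = 3.7005
Sum = 2.3000 + 5.0426 + 3.7005 = 11.0432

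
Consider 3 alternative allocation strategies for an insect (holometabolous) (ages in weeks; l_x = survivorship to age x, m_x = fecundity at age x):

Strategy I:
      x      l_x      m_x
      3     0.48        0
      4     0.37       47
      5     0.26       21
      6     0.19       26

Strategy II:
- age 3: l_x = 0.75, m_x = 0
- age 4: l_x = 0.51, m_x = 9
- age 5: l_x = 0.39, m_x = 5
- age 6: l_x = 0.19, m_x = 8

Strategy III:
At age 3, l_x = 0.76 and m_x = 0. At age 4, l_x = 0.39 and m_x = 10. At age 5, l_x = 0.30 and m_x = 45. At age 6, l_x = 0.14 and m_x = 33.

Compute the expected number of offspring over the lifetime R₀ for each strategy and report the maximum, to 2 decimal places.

Strategy I: R₀ = 0.48×0 + 0.37×47 + 0.26×21 + 0.19×26 = 27.7900
Strategy II: R₀ = 0.75×0 + 0.51×9 + 0.39×5 + 0.19×8 = 8.0600
Strategy III: R₀ = 0.76×0 + 0.39×10 + 0.30×45 + 0.14×33 = 22.0200
Highest R₀: strategy I with 27.7900.

27.79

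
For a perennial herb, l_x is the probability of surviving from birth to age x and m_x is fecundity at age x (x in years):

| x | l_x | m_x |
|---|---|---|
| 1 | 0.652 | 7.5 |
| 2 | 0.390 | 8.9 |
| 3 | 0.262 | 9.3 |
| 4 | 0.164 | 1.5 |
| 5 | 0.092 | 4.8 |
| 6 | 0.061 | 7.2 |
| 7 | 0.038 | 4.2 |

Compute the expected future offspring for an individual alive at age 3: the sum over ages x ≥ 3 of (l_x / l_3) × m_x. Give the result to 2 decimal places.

14.21

l_3 = 0.262. Conditional survival from age 3 to x is l_x / l_3.
  x=3: (0.262/0.262) × 9.3 = 9.3000
  x=4: (0.164/0.262) × 1.5 = 0.9389
  x=5: (0.092/0.262) × 4.8 = 1.6855
  x=6: (0.061/0.262) × 7.2 = 1.6763
  x=7: (0.038/0.262) × 4.2 = 0.6092
Sum = 9.3000 + 0.9389 + 1.6855 + 1.6763 + 0.6092 = 14.2099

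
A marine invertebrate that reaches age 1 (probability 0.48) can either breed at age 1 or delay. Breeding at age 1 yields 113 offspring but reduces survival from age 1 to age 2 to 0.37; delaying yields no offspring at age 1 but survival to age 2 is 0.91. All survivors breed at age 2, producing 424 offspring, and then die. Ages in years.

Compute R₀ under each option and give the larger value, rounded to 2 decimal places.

185.20

breed at age 1: R₀ = 0.48 × (113 + 0.37 × 424) = 0.48 × 269.8800 = 129.5424
delay to age 2: R₀ = 0.48 × (0.91 × 424) = 0.48 × 385.8400 = 185.2032
Higher: delay to age 2 (185.2032).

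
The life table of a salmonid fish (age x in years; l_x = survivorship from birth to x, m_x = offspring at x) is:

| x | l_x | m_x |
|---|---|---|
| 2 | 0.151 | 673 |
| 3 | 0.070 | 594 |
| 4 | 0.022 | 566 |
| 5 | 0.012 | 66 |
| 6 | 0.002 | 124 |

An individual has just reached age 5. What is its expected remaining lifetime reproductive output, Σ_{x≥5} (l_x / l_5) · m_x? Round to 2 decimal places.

l_5 = 0.012. Conditional survival from age 5 to x is l_x / l_5.
  x=5: (0.012/0.012) × 66 = 66.0000
  x=6: (0.002/0.012) × 124 = 20.6667
Sum = 66.0000 + 20.6667 = 86.6667

86.67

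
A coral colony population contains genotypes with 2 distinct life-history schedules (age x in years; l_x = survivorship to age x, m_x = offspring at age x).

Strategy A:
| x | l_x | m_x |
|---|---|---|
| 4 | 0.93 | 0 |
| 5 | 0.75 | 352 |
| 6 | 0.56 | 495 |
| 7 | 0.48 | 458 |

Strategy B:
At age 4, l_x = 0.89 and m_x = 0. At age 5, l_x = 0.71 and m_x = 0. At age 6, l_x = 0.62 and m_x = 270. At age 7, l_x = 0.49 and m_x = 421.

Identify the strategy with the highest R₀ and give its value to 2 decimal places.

761.04

Strategy A: R₀ = 0.93×0 + 0.75×352 + 0.56×495 + 0.48×458 = 761.0400
Strategy B: R₀ = 0.89×0 + 0.71×0 + 0.62×270 + 0.49×421 = 373.6900
Highest R₀: strategy A with 761.0400.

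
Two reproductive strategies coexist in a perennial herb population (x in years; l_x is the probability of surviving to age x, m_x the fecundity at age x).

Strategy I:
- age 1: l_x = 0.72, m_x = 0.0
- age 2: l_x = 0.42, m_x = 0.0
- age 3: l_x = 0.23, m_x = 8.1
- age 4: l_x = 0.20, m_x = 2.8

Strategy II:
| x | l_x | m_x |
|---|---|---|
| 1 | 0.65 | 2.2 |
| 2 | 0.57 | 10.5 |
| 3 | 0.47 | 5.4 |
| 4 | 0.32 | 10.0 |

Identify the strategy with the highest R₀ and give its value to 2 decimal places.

13.15

Strategy I: R₀ = 0.72×0.0 + 0.42×0.0 + 0.23×8.1 + 0.20×2.8 = 2.4230
Strategy II: R₀ = 0.65×2.2 + 0.57×10.5 + 0.47×5.4 + 0.32×10.0 = 13.1530
Highest R₀: strategy II with 13.1530.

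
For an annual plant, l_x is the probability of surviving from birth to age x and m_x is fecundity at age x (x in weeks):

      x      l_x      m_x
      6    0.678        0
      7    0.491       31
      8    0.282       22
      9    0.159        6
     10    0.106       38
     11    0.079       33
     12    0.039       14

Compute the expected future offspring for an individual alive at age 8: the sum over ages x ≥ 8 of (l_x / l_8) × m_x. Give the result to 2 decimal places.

l_8 = 0.282. Conditional survival from age 8 to x is l_x / l_8.
  x=8: (0.282/0.282) × 22 = 22.0000
  x=9: (0.159/0.282) × 6 = 3.3830
  x=10: (0.106/0.282) × 38 = 14.2837
  x=11: (0.079/0.282) × 33 = 9.2447
  x=12: (0.039/0.282) × 14 = 1.9362
Sum = 22.0000 + 3.3830 + 14.2837 + 9.2447 + 1.9362 = 50.8475

50.85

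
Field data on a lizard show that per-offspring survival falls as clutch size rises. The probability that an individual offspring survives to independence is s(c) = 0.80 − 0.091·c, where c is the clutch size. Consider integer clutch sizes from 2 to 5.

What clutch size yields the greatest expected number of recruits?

Expected recruits = c × s(c):
  c=2: 2 × 0.618 = 1.236
  c=3: 3 × 0.527 = 1.581
  c=4: 4 × 0.436 = 1.744
  c=5: 5 × 0.345 = 1.725
Maximum at c = 4 (1.744 recruits).

4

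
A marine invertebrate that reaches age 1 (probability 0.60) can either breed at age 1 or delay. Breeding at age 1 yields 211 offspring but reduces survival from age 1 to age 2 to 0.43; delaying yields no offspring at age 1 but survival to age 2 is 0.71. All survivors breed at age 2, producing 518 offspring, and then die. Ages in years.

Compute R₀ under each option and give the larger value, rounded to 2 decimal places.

breed at age 1: R₀ = 0.60 × (211 + 0.43 × 518) = 0.60 × 433.7400 = 260.2440
delay to age 2: R₀ = 0.60 × (0.71 × 518) = 0.60 × 367.7800 = 220.6680
Higher: breed at age 1 (260.2440).

260.24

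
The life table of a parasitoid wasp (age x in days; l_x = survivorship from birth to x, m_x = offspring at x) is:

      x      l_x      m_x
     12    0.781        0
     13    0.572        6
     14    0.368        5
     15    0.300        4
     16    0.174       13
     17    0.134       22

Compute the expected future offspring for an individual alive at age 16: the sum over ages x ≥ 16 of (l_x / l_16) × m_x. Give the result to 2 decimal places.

l_16 = 0.174. Conditional survival from age 16 to x is l_x / l_16.
  x=16: (0.174/0.174) × 13 = 13.0000
  x=17: (0.134/0.174) × 22 = 16.9425
Sum = 13.0000 + 16.9425 = 29.9425

29.94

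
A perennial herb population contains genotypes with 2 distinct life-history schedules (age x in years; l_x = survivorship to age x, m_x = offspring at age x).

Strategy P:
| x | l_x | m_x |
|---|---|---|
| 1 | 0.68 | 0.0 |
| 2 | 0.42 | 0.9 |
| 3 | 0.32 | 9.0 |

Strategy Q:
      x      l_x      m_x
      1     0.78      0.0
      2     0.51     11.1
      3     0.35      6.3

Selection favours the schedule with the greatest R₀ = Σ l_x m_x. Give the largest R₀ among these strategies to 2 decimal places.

Strategy P: R₀ = 0.68×0.0 + 0.42×0.9 + 0.32×9.0 = 3.2580
Strategy Q: R₀ = 0.78×0.0 + 0.51×11.1 + 0.35×6.3 = 7.8660
Highest R₀: strategy Q with 7.8660.

7.87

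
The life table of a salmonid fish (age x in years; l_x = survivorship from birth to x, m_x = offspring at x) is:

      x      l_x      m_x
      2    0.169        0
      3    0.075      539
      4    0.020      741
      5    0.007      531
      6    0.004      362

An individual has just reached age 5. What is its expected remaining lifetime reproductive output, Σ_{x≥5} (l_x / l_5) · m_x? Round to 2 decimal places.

737.86

l_5 = 0.007. Conditional survival from age 5 to x is l_x / l_5.
  x=5: (0.007/0.007) × 531 = 531.0000
  x=6: (0.004/0.007) × 362 = 206.8571
Sum = 531.0000 + 206.8571 = 737.8571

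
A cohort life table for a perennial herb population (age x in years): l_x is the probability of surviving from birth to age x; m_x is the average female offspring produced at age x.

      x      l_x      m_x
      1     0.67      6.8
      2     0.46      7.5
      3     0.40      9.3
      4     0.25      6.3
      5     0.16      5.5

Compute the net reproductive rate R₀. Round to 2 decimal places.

R₀ = Σ l_x m_x:
  age 1: 0.67 × 6.8 = 4.5560
  age 2: 0.46 × 7.5 = 3.4500
  age 3: 0.40 × 9.3 = 3.7200
  age 4: 0.25 × 6.3 = 1.5750
  age 5: 0.16 × 5.5 = 0.8800
R₀ = 4.5560 + 3.4500 + 3.7200 + 1.5750 + 0.8800 = 14.1810

14.18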